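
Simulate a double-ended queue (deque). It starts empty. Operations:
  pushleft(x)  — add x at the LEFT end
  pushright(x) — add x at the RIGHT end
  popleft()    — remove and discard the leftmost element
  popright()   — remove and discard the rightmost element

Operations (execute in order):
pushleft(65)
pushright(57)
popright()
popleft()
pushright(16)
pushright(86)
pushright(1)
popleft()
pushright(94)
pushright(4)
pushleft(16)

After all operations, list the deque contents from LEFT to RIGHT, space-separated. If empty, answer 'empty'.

Answer: 16 86 1 94 4

Derivation:
pushleft(65): [65]
pushright(57): [65, 57]
popright(): [65]
popleft(): []
pushright(16): [16]
pushright(86): [16, 86]
pushright(1): [16, 86, 1]
popleft(): [86, 1]
pushright(94): [86, 1, 94]
pushright(4): [86, 1, 94, 4]
pushleft(16): [16, 86, 1, 94, 4]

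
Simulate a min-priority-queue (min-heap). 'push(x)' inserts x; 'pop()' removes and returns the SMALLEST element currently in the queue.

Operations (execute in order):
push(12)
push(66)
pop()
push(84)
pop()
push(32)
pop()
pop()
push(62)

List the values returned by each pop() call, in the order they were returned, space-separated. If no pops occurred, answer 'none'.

Answer: 12 66 32 84

Derivation:
push(12): heap contents = [12]
push(66): heap contents = [12, 66]
pop() → 12: heap contents = [66]
push(84): heap contents = [66, 84]
pop() → 66: heap contents = [84]
push(32): heap contents = [32, 84]
pop() → 32: heap contents = [84]
pop() → 84: heap contents = []
push(62): heap contents = [62]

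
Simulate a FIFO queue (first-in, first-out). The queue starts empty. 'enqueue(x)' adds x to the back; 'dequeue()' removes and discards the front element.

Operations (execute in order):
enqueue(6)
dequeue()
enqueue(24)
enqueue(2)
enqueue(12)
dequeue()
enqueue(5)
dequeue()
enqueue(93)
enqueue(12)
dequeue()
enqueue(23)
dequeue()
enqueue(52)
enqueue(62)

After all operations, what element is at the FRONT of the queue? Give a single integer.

enqueue(6): queue = [6]
dequeue(): queue = []
enqueue(24): queue = [24]
enqueue(2): queue = [24, 2]
enqueue(12): queue = [24, 2, 12]
dequeue(): queue = [2, 12]
enqueue(5): queue = [2, 12, 5]
dequeue(): queue = [12, 5]
enqueue(93): queue = [12, 5, 93]
enqueue(12): queue = [12, 5, 93, 12]
dequeue(): queue = [5, 93, 12]
enqueue(23): queue = [5, 93, 12, 23]
dequeue(): queue = [93, 12, 23]
enqueue(52): queue = [93, 12, 23, 52]
enqueue(62): queue = [93, 12, 23, 52, 62]

Answer: 93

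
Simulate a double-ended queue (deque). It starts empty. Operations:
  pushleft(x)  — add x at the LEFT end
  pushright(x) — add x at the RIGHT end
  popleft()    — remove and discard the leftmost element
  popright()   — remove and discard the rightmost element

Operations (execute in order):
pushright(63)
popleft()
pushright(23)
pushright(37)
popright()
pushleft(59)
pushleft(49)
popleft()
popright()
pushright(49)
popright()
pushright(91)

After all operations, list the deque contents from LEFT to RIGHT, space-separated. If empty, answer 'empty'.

pushright(63): [63]
popleft(): []
pushright(23): [23]
pushright(37): [23, 37]
popright(): [23]
pushleft(59): [59, 23]
pushleft(49): [49, 59, 23]
popleft(): [59, 23]
popright(): [59]
pushright(49): [59, 49]
popright(): [59]
pushright(91): [59, 91]

Answer: 59 91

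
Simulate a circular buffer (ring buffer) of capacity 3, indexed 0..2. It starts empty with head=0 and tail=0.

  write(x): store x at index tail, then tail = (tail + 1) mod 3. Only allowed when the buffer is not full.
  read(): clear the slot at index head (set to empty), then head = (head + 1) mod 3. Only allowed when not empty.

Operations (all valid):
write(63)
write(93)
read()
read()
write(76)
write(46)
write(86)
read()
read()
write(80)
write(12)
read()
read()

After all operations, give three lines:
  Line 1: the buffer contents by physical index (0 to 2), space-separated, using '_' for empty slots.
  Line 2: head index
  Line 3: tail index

write(63): buf=[63 _ _], head=0, tail=1, size=1
write(93): buf=[63 93 _], head=0, tail=2, size=2
read(): buf=[_ 93 _], head=1, tail=2, size=1
read(): buf=[_ _ _], head=2, tail=2, size=0
write(76): buf=[_ _ 76], head=2, tail=0, size=1
write(46): buf=[46 _ 76], head=2, tail=1, size=2
write(86): buf=[46 86 76], head=2, tail=2, size=3
read(): buf=[46 86 _], head=0, tail=2, size=2
read(): buf=[_ 86 _], head=1, tail=2, size=1
write(80): buf=[_ 86 80], head=1, tail=0, size=2
write(12): buf=[12 86 80], head=1, tail=1, size=3
read(): buf=[12 _ 80], head=2, tail=1, size=2
read(): buf=[12 _ _], head=0, tail=1, size=1

Answer: 12 _ _
0
1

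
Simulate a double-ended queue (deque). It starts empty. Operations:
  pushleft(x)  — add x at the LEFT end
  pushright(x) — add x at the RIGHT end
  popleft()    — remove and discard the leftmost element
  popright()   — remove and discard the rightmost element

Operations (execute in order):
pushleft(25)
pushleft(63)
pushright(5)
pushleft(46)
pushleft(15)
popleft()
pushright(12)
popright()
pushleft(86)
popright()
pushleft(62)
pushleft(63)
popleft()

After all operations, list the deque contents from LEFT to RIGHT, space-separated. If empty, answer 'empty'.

pushleft(25): [25]
pushleft(63): [63, 25]
pushright(5): [63, 25, 5]
pushleft(46): [46, 63, 25, 5]
pushleft(15): [15, 46, 63, 25, 5]
popleft(): [46, 63, 25, 5]
pushright(12): [46, 63, 25, 5, 12]
popright(): [46, 63, 25, 5]
pushleft(86): [86, 46, 63, 25, 5]
popright(): [86, 46, 63, 25]
pushleft(62): [62, 86, 46, 63, 25]
pushleft(63): [63, 62, 86, 46, 63, 25]
popleft(): [62, 86, 46, 63, 25]

Answer: 62 86 46 63 25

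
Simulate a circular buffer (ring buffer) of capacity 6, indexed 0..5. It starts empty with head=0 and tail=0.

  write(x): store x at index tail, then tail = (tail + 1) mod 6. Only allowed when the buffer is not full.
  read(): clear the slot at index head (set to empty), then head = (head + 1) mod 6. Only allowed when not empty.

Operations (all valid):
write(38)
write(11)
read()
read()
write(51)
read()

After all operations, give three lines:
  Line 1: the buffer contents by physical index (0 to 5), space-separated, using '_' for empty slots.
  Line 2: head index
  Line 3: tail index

write(38): buf=[38 _ _ _ _ _], head=0, tail=1, size=1
write(11): buf=[38 11 _ _ _ _], head=0, tail=2, size=2
read(): buf=[_ 11 _ _ _ _], head=1, tail=2, size=1
read(): buf=[_ _ _ _ _ _], head=2, tail=2, size=0
write(51): buf=[_ _ 51 _ _ _], head=2, tail=3, size=1
read(): buf=[_ _ _ _ _ _], head=3, tail=3, size=0

Answer: _ _ _ _ _ _
3
3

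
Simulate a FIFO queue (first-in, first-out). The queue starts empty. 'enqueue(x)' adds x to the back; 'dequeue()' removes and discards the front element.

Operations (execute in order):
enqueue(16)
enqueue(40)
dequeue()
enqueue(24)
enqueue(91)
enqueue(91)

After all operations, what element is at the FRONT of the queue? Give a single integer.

enqueue(16): queue = [16]
enqueue(40): queue = [16, 40]
dequeue(): queue = [40]
enqueue(24): queue = [40, 24]
enqueue(91): queue = [40, 24, 91]
enqueue(91): queue = [40, 24, 91, 91]

Answer: 40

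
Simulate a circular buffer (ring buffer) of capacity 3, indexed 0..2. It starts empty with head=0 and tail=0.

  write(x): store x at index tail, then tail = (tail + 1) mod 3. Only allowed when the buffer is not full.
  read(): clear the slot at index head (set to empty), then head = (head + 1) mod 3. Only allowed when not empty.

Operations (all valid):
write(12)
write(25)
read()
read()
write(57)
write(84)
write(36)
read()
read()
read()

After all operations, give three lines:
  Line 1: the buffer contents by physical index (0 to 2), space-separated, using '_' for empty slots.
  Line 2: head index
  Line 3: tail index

write(12): buf=[12 _ _], head=0, tail=1, size=1
write(25): buf=[12 25 _], head=0, tail=2, size=2
read(): buf=[_ 25 _], head=1, tail=2, size=1
read(): buf=[_ _ _], head=2, tail=2, size=0
write(57): buf=[_ _ 57], head=2, tail=0, size=1
write(84): buf=[84 _ 57], head=2, tail=1, size=2
write(36): buf=[84 36 57], head=2, tail=2, size=3
read(): buf=[84 36 _], head=0, tail=2, size=2
read(): buf=[_ 36 _], head=1, tail=2, size=1
read(): buf=[_ _ _], head=2, tail=2, size=0

Answer: _ _ _
2
2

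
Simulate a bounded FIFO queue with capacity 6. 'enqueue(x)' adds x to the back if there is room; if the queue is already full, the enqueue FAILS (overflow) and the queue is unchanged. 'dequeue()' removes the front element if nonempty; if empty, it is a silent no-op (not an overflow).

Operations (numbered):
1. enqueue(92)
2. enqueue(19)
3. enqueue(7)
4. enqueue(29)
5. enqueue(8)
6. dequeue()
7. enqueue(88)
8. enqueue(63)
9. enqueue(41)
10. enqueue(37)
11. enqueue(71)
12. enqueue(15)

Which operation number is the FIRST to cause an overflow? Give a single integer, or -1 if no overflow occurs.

1. enqueue(92): size=1
2. enqueue(19): size=2
3. enqueue(7): size=3
4. enqueue(29): size=4
5. enqueue(8): size=5
6. dequeue(): size=4
7. enqueue(88): size=5
8. enqueue(63): size=6
9. enqueue(41): size=6=cap → OVERFLOW (fail)
10. enqueue(37): size=6=cap → OVERFLOW (fail)
11. enqueue(71): size=6=cap → OVERFLOW (fail)
12. enqueue(15): size=6=cap → OVERFLOW (fail)

Answer: 9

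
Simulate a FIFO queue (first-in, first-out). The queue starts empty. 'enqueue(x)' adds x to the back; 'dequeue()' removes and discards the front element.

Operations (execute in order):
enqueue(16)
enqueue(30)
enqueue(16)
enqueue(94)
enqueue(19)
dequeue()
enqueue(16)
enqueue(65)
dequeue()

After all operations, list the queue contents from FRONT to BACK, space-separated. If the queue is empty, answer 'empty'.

Answer: 16 94 19 16 65

Derivation:
enqueue(16): [16]
enqueue(30): [16, 30]
enqueue(16): [16, 30, 16]
enqueue(94): [16, 30, 16, 94]
enqueue(19): [16, 30, 16, 94, 19]
dequeue(): [30, 16, 94, 19]
enqueue(16): [30, 16, 94, 19, 16]
enqueue(65): [30, 16, 94, 19, 16, 65]
dequeue(): [16, 94, 19, 16, 65]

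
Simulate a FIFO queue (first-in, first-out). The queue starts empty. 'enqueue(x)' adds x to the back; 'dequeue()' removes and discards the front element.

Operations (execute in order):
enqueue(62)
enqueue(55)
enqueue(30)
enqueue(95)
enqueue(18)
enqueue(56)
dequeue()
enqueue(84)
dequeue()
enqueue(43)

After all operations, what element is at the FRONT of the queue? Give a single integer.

enqueue(62): queue = [62]
enqueue(55): queue = [62, 55]
enqueue(30): queue = [62, 55, 30]
enqueue(95): queue = [62, 55, 30, 95]
enqueue(18): queue = [62, 55, 30, 95, 18]
enqueue(56): queue = [62, 55, 30, 95, 18, 56]
dequeue(): queue = [55, 30, 95, 18, 56]
enqueue(84): queue = [55, 30, 95, 18, 56, 84]
dequeue(): queue = [30, 95, 18, 56, 84]
enqueue(43): queue = [30, 95, 18, 56, 84, 43]

Answer: 30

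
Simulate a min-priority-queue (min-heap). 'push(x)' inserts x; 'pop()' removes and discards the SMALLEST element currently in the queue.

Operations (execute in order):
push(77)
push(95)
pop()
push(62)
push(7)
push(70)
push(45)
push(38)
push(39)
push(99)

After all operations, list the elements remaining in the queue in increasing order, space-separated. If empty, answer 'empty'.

Answer: 7 38 39 45 62 70 95 99

Derivation:
push(77): heap contents = [77]
push(95): heap contents = [77, 95]
pop() → 77: heap contents = [95]
push(62): heap contents = [62, 95]
push(7): heap contents = [7, 62, 95]
push(70): heap contents = [7, 62, 70, 95]
push(45): heap contents = [7, 45, 62, 70, 95]
push(38): heap contents = [7, 38, 45, 62, 70, 95]
push(39): heap contents = [7, 38, 39, 45, 62, 70, 95]
push(99): heap contents = [7, 38, 39, 45, 62, 70, 95, 99]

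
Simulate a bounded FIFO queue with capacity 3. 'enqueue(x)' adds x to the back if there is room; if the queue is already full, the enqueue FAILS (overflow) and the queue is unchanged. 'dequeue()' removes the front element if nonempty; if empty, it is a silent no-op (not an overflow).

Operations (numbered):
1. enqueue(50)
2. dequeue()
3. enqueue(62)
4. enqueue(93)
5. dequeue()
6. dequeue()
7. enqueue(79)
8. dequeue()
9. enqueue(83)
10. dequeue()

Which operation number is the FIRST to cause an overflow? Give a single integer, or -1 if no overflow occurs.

1. enqueue(50): size=1
2. dequeue(): size=0
3. enqueue(62): size=1
4. enqueue(93): size=2
5. dequeue(): size=1
6. dequeue(): size=0
7. enqueue(79): size=1
8. dequeue(): size=0
9. enqueue(83): size=1
10. dequeue(): size=0

Answer: -1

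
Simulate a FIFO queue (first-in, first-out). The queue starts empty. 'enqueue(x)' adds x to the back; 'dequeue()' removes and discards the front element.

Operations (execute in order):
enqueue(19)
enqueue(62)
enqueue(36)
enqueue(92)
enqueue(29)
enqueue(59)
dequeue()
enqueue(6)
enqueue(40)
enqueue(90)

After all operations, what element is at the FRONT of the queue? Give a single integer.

enqueue(19): queue = [19]
enqueue(62): queue = [19, 62]
enqueue(36): queue = [19, 62, 36]
enqueue(92): queue = [19, 62, 36, 92]
enqueue(29): queue = [19, 62, 36, 92, 29]
enqueue(59): queue = [19, 62, 36, 92, 29, 59]
dequeue(): queue = [62, 36, 92, 29, 59]
enqueue(6): queue = [62, 36, 92, 29, 59, 6]
enqueue(40): queue = [62, 36, 92, 29, 59, 6, 40]
enqueue(90): queue = [62, 36, 92, 29, 59, 6, 40, 90]

Answer: 62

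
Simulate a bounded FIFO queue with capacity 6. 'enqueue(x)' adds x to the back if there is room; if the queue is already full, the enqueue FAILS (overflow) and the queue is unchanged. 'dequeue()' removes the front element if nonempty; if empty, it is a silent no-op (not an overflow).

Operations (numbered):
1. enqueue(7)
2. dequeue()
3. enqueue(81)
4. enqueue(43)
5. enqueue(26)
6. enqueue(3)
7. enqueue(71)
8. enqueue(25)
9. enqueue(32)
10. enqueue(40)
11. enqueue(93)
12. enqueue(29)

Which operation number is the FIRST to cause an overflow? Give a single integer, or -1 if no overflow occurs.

Answer: 9

Derivation:
1. enqueue(7): size=1
2. dequeue(): size=0
3. enqueue(81): size=1
4. enqueue(43): size=2
5. enqueue(26): size=3
6. enqueue(3): size=4
7. enqueue(71): size=5
8. enqueue(25): size=6
9. enqueue(32): size=6=cap → OVERFLOW (fail)
10. enqueue(40): size=6=cap → OVERFLOW (fail)
11. enqueue(93): size=6=cap → OVERFLOW (fail)
12. enqueue(29): size=6=cap → OVERFLOW (fail)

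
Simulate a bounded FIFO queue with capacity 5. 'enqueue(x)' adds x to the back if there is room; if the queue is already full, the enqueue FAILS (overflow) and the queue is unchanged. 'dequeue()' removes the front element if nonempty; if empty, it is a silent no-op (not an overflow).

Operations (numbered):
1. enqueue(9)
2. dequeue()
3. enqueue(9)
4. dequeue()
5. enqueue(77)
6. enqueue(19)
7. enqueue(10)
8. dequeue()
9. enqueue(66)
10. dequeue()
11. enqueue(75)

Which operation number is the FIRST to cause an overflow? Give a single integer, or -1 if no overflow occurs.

1. enqueue(9): size=1
2. dequeue(): size=0
3. enqueue(9): size=1
4. dequeue(): size=0
5. enqueue(77): size=1
6. enqueue(19): size=2
7. enqueue(10): size=3
8. dequeue(): size=2
9. enqueue(66): size=3
10. dequeue(): size=2
11. enqueue(75): size=3

Answer: -1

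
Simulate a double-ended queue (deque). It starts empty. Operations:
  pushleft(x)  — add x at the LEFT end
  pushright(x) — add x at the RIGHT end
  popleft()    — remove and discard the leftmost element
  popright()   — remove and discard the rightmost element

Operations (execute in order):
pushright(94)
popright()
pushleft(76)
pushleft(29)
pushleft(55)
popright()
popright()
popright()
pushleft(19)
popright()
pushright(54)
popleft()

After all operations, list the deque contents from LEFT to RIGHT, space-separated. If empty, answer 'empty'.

Answer: empty

Derivation:
pushright(94): [94]
popright(): []
pushleft(76): [76]
pushleft(29): [29, 76]
pushleft(55): [55, 29, 76]
popright(): [55, 29]
popright(): [55]
popright(): []
pushleft(19): [19]
popright(): []
pushright(54): [54]
popleft(): []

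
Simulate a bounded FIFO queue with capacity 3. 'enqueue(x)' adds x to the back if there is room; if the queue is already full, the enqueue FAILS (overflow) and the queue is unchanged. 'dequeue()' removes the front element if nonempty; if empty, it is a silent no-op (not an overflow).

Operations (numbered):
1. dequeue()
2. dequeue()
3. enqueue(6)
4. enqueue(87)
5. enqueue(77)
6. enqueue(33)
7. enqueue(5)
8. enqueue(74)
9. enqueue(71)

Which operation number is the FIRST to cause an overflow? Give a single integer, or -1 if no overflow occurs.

Answer: 6

Derivation:
1. dequeue(): empty, no-op, size=0
2. dequeue(): empty, no-op, size=0
3. enqueue(6): size=1
4. enqueue(87): size=2
5. enqueue(77): size=3
6. enqueue(33): size=3=cap → OVERFLOW (fail)
7. enqueue(5): size=3=cap → OVERFLOW (fail)
8. enqueue(74): size=3=cap → OVERFLOW (fail)
9. enqueue(71): size=3=cap → OVERFLOW (fail)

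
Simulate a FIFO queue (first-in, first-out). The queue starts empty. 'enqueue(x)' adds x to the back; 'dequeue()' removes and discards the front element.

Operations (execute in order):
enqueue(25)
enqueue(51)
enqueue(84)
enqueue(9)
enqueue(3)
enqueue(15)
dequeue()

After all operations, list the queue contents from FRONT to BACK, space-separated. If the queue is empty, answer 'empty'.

enqueue(25): [25]
enqueue(51): [25, 51]
enqueue(84): [25, 51, 84]
enqueue(9): [25, 51, 84, 9]
enqueue(3): [25, 51, 84, 9, 3]
enqueue(15): [25, 51, 84, 9, 3, 15]
dequeue(): [51, 84, 9, 3, 15]

Answer: 51 84 9 3 15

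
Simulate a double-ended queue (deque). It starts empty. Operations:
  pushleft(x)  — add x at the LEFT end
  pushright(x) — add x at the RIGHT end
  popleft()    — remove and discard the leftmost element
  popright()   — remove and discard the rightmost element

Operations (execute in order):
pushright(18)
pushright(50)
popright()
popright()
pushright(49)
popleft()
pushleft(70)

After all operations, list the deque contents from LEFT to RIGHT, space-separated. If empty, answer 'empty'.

Answer: 70

Derivation:
pushright(18): [18]
pushright(50): [18, 50]
popright(): [18]
popright(): []
pushright(49): [49]
popleft(): []
pushleft(70): [70]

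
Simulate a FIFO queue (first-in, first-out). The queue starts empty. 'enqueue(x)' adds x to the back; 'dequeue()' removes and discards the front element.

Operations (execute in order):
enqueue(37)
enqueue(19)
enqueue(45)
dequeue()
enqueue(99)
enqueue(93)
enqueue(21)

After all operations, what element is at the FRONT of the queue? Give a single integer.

enqueue(37): queue = [37]
enqueue(19): queue = [37, 19]
enqueue(45): queue = [37, 19, 45]
dequeue(): queue = [19, 45]
enqueue(99): queue = [19, 45, 99]
enqueue(93): queue = [19, 45, 99, 93]
enqueue(21): queue = [19, 45, 99, 93, 21]

Answer: 19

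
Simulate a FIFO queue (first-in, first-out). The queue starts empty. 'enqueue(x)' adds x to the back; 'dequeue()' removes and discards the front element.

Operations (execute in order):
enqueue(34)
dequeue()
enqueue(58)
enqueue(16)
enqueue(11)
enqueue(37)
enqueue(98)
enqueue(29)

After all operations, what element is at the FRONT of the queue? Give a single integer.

enqueue(34): queue = [34]
dequeue(): queue = []
enqueue(58): queue = [58]
enqueue(16): queue = [58, 16]
enqueue(11): queue = [58, 16, 11]
enqueue(37): queue = [58, 16, 11, 37]
enqueue(98): queue = [58, 16, 11, 37, 98]
enqueue(29): queue = [58, 16, 11, 37, 98, 29]

Answer: 58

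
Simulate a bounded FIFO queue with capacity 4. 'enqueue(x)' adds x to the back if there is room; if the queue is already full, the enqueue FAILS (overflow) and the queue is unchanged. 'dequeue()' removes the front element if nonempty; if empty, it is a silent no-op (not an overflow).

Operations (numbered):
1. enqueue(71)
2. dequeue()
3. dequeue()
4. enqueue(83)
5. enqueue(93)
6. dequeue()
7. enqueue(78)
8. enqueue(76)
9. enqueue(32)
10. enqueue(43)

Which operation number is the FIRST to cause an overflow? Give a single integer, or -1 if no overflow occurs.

1. enqueue(71): size=1
2. dequeue(): size=0
3. dequeue(): empty, no-op, size=0
4. enqueue(83): size=1
5. enqueue(93): size=2
6. dequeue(): size=1
7. enqueue(78): size=2
8. enqueue(76): size=3
9. enqueue(32): size=4
10. enqueue(43): size=4=cap → OVERFLOW (fail)

Answer: 10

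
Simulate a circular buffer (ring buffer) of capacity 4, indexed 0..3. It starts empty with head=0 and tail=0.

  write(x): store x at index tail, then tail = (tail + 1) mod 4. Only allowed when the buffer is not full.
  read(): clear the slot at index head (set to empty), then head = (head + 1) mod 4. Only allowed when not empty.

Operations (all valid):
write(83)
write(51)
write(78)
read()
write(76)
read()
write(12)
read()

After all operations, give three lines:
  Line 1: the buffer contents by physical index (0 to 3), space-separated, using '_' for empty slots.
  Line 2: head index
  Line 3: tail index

Answer: 12 _ _ 76
3
1

Derivation:
write(83): buf=[83 _ _ _], head=0, tail=1, size=1
write(51): buf=[83 51 _ _], head=0, tail=2, size=2
write(78): buf=[83 51 78 _], head=0, tail=3, size=3
read(): buf=[_ 51 78 _], head=1, tail=3, size=2
write(76): buf=[_ 51 78 76], head=1, tail=0, size=3
read(): buf=[_ _ 78 76], head=2, tail=0, size=2
write(12): buf=[12 _ 78 76], head=2, tail=1, size=3
read(): buf=[12 _ _ 76], head=3, tail=1, size=2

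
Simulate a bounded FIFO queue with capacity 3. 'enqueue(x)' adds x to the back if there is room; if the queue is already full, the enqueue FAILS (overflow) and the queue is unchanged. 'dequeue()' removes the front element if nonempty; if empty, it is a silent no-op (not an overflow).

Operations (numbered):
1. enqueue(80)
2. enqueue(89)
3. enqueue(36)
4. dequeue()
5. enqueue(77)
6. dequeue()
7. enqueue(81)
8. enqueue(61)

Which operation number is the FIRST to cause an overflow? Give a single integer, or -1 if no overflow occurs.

1. enqueue(80): size=1
2. enqueue(89): size=2
3. enqueue(36): size=3
4. dequeue(): size=2
5. enqueue(77): size=3
6. dequeue(): size=2
7. enqueue(81): size=3
8. enqueue(61): size=3=cap → OVERFLOW (fail)

Answer: 8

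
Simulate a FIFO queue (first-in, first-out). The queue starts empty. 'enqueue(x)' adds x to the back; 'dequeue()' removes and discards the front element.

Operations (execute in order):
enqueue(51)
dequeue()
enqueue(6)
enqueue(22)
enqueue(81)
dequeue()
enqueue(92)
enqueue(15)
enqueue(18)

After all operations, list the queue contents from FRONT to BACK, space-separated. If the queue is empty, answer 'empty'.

Answer: 22 81 92 15 18

Derivation:
enqueue(51): [51]
dequeue(): []
enqueue(6): [6]
enqueue(22): [6, 22]
enqueue(81): [6, 22, 81]
dequeue(): [22, 81]
enqueue(92): [22, 81, 92]
enqueue(15): [22, 81, 92, 15]
enqueue(18): [22, 81, 92, 15, 18]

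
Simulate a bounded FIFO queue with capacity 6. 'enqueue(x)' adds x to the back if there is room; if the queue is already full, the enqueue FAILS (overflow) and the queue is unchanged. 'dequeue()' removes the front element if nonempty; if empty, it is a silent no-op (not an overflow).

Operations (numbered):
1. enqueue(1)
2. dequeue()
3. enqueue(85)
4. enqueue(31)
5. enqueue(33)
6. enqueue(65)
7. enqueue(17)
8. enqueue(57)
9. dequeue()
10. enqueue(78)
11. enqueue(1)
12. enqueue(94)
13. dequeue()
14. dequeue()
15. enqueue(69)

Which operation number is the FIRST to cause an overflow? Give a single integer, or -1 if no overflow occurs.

Answer: 11

Derivation:
1. enqueue(1): size=1
2. dequeue(): size=0
3. enqueue(85): size=1
4. enqueue(31): size=2
5. enqueue(33): size=3
6. enqueue(65): size=4
7. enqueue(17): size=5
8. enqueue(57): size=6
9. dequeue(): size=5
10. enqueue(78): size=6
11. enqueue(1): size=6=cap → OVERFLOW (fail)
12. enqueue(94): size=6=cap → OVERFLOW (fail)
13. dequeue(): size=5
14. dequeue(): size=4
15. enqueue(69): size=5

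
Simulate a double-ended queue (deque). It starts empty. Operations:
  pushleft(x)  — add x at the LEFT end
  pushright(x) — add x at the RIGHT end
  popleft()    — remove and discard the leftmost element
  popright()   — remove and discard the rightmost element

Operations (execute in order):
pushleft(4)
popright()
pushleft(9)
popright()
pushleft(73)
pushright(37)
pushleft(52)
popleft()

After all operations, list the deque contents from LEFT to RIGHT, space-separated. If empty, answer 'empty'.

Answer: 73 37

Derivation:
pushleft(4): [4]
popright(): []
pushleft(9): [9]
popright(): []
pushleft(73): [73]
pushright(37): [73, 37]
pushleft(52): [52, 73, 37]
popleft(): [73, 37]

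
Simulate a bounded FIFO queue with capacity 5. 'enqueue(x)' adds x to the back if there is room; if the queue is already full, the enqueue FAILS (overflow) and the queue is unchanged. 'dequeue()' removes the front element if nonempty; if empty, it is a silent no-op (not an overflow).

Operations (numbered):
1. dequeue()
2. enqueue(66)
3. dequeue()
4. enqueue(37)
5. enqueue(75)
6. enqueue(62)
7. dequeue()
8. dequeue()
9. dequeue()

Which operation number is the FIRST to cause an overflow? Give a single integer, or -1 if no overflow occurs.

1. dequeue(): empty, no-op, size=0
2. enqueue(66): size=1
3. dequeue(): size=0
4. enqueue(37): size=1
5. enqueue(75): size=2
6. enqueue(62): size=3
7. dequeue(): size=2
8. dequeue(): size=1
9. dequeue(): size=0

Answer: -1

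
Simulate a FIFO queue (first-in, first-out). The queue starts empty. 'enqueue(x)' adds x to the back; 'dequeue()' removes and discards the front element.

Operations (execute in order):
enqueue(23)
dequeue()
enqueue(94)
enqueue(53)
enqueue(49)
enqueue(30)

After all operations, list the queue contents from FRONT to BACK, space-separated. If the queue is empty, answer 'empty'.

enqueue(23): [23]
dequeue(): []
enqueue(94): [94]
enqueue(53): [94, 53]
enqueue(49): [94, 53, 49]
enqueue(30): [94, 53, 49, 30]

Answer: 94 53 49 30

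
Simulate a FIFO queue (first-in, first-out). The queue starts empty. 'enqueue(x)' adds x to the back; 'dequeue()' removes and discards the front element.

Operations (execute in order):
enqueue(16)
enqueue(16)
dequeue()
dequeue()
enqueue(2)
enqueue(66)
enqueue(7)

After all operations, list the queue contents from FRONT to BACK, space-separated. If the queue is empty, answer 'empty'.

enqueue(16): [16]
enqueue(16): [16, 16]
dequeue(): [16]
dequeue(): []
enqueue(2): [2]
enqueue(66): [2, 66]
enqueue(7): [2, 66, 7]

Answer: 2 66 7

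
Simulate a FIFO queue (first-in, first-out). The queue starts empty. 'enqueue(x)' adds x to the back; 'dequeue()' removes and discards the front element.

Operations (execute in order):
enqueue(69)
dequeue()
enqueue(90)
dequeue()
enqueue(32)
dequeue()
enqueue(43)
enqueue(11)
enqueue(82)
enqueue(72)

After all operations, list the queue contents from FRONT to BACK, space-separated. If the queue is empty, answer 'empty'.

Answer: 43 11 82 72

Derivation:
enqueue(69): [69]
dequeue(): []
enqueue(90): [90]
dequeue(): []
enqueue(32): [32]
dequeue(): []
enqueue(43): [43]
enqueue(11): [43, 11]
enqueue(82): [43, 11, 82]
enqueue(72): [43, 11, 82, 72]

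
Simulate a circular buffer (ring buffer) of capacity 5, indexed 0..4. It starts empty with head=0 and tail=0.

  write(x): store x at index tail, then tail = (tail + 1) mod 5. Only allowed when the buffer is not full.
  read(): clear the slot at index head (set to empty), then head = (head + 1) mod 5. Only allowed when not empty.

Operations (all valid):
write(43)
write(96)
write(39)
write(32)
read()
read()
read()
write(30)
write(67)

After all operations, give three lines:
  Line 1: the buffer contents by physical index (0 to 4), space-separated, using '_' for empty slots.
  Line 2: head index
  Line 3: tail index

Answer: 67 _ _ 32 30
3
1

Derivation:
write(43): buf=[43 _ _ _ _], head=0, tail=1, size=1
write(96): buf=[43 96 _ _ _], head=0, tail=2, size=2
write(39): buf=[43 96 39 _ _], head=0, tail=3, size=3
write(32): buf=[43 96 39 32 _], head=0, tail=4, size=4
read(): buf=[_ 96 39 32 _], head=1, tail=4, size=3
read(): buf=[_ _ 39 32 _], head=2, tail=4, size=2
read(): buf=[_ _ _ 32 _], head=3, tail=4, size=1
write(30): buf=[_ _ _ 32 30], head=3, tail=0, size=2
write(67): buf=[67 _ _ 32 30], head=3, tail=1, size=3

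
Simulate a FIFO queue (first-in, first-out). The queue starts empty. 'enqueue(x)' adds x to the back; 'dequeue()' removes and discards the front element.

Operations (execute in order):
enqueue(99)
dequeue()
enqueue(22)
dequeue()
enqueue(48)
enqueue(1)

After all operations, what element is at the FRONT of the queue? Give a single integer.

enqueue(99): queue = [99]
dequeue(): queue = []
enqueue(22): queue = [22]
dequeue(): queue = []
enqueue(48): queue = [48]
enqueue(1): queue = [48, 1]

Answer: 48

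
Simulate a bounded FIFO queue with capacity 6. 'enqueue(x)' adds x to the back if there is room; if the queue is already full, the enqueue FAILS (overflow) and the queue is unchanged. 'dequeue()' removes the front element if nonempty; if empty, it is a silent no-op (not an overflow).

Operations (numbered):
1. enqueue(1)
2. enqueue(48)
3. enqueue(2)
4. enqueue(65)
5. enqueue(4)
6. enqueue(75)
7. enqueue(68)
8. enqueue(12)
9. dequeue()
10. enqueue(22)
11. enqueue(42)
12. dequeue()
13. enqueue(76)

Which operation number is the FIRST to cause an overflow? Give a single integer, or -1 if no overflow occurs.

Answer: 7

Derivation:
1. enqueue(1): size=1
2. enqueue(48): size=2
3. enqueue(2): size=3
4. enqueue(65): size=4
5. enqueue(4): size=5
6. enqueue(75): size=6
7. enqueue(68): size=6=cap → OVERFLOW (fail)
8. enqueue(12): size=6=cap → OVERFLOW (fail)
9. dequeue(): size=5
10. enqueue(22): size=6
11. enqueue(42): size=6=cap → OVERFLOW (fail)
12. dequeue(): size=5
13. enqueue(76): size=6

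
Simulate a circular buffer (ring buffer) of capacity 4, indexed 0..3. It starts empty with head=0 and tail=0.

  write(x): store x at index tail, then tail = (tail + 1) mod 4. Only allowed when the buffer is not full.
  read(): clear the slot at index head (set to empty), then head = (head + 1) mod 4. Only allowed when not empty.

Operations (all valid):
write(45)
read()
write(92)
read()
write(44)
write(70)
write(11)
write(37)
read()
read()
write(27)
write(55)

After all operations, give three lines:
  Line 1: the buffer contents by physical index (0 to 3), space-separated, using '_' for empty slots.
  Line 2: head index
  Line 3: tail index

write(45): buf=[45 _ _ _], head=0, tail=1, size=1
read(): buf=[_ _ _ _], head=1, tail=1, size=0
write(92): buf=[_ 92 _ _], head=1, tail=2, size=1
read(): buf=[_ _ _ _], head=2, tail=2, size=0
write(44): buf=[_ _ 44 _], head=2, tail=3, size=1
write(70): buf=[_ _ 44 70], head=2, tail=0, size=2
write(11): buf=[11 _ 44 70], head=2, tail=1, size=3
write(37): buf=[11 37 44 70], head=2, tail=2, size=4
read(): buf=[11 37 _ 70], head=3, tail=2, size=3
read(): buf=[11 37 _ _], head=0, tail=2, size=2
write(27): buf=[11 37 27 _], head=0, tail=3, size=3
write(55): buf=[11 37 27 55], head=0, tail=0, size=4

Answer: 11 37 27 55
0
0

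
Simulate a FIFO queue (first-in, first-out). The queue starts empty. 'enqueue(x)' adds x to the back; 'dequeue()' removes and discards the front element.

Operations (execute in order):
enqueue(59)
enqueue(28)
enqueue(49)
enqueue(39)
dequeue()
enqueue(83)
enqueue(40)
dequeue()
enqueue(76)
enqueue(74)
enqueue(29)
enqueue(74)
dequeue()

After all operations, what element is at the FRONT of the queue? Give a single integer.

enqueue(59): queue = [59]
enqueue(28): queue = [59, 28]
enqueue(49): queue = [59, 28, 49]
enqueue(39): queue = [59, 28, 49, 39]
dequeue(): queue = [28, 49, 39]
enqueue(83): queue = [28, 49, 39, 83]
enqueue(40): queue = [28, 49, 39, 83, 40]
dequeue(): queue = [49, 39, 83, 40]
enqueue(76): queue = [49, 39, 83, 40, 76]
enqueue(74): queue = [49, 39, 83, 40, 76, 74]
enqueue(29): queue = [49, 39, 83, 40, 76, 74, 29]
enqueue(74): queue = [49, 39, 83, 40, 76, 74, 29, 74]
dequeue(): queue = [39, 83, 40, 76, 74, 29, 74]

Answer: 39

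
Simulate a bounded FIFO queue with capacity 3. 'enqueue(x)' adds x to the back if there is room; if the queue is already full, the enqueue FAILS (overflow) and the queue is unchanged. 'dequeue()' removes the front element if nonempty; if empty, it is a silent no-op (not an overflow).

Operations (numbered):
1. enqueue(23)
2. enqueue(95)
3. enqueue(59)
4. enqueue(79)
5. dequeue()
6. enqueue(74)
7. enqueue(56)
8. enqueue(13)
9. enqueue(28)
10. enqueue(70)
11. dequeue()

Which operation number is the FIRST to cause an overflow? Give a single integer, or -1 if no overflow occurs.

Answer: 4

Derivation:
1. enqueue(23): size=1
2. enqueue(95): size=2
3. enqueue(59): size=3
4. enqueue(79): size=3=cap → OVERFLOW (fail)
5. dequeue(): size=2
6. enqueue(74): size=3
7. enqueue(56): size=3=cap → OVERFLOW (fail)
8. enqueue(13): size=3=cap → OVERFLOW (fail)
9. enqueue(28): size=3=cap → OVERFLOW (fail)
10. enqueue(70): size=3=cap → OVERFLOW (fail)
11. dequeue(): size=2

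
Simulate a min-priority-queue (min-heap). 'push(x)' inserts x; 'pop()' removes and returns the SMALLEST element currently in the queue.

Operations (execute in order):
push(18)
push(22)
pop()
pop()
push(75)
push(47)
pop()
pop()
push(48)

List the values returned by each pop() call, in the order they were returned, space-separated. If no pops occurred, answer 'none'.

push(18): heap contents = [18]
push(22): heap contents = [18, 22]
pop() → 18: heap contents = [22]
pop() → 22: heap contents = []
push(75): heap contents = [75]
push(47): heap contents = [47, 75]
pop() → 47: heap contents = [75]
pop() → 75: heap contents = []
push(48): heap contents = [48]

Answer: 18 22 47 75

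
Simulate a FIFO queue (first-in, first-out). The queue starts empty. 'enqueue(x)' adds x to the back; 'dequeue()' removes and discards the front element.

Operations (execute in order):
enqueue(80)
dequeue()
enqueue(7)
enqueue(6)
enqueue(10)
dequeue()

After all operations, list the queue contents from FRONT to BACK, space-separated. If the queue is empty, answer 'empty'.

Answer: 6 10

Derivation:
enqueue(80): [80]
dequeue(): []
enqueue(7): [7]
enqueue(6): [7, 6]
enqueue(10): [7, 6, 10]
dequeue(): [6, 10]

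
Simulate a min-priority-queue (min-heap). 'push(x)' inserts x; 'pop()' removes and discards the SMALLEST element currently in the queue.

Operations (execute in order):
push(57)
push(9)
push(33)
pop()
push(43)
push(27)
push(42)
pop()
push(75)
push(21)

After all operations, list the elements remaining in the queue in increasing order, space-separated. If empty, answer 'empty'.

push(57): heap contents = [57]
push(9): heap contents = [9, 57]
push(33): heap contents = [9, 33, 57]
pop() → 9: heap contents = [33, 57]
push(43): heap contents = [33, 43, 57]
push(27): heap contents = [27, 33, 43, 57]
push(42): heap contents = [27, 33, 42, 43, 57]
pop() → 27: heap contents = [33, 42, 43, 57]
push(75): heap contents = [33, 42, 43, 57, 75]
push(21): heap contents = [21, 33, 42, 43, 57, 75]

Answer: 21 33 42 43 57 75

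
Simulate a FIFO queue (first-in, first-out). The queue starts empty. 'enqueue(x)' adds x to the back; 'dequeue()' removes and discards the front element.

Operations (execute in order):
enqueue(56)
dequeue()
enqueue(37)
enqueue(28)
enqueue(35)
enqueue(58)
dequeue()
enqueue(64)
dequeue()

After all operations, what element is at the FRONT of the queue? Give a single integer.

Answer: 35

Derivation:
enqueue(56): queue = [56]
dequeue(): queue = []
enqueue(37): queue = [37]
enqueue(28): queue = [37, 28]
enqueue(35): queue = [37, 28, 35]
enqueue(58): queue = [37, 28, 35, 58]
dequeue(): queue = [28, 35, 58]
enqueue(64): queue = [28, 35, 58, 64]
dequeue(): queue = [35, 58, 64]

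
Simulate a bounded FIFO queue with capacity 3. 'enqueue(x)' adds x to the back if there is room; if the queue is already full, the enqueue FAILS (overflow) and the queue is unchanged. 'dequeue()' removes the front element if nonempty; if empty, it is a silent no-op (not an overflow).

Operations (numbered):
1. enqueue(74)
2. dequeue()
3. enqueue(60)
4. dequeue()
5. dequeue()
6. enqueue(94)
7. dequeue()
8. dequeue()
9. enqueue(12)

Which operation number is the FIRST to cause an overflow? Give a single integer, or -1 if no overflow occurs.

Answer: -1

Derivation:
1. enqueue(74): size=1
2. dequeue(): size=0
3. enqueue(60): size=1
4. dequeue(): size=0
5. dequeue(): empty, no-op, size=0
6. enqueue(94): size=1
7. dequeue(): size=0
8. dequeue(): empty, no-op, size=0
9. enqueue(12): size=1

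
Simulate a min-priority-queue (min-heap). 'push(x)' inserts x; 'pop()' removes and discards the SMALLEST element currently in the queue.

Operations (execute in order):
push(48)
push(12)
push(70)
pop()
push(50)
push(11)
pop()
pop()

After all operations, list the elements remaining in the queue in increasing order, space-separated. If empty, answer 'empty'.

Answer: 50 70

Derivation:
push(48): heap contents = [48]
push(12): heap contents = [12, 48]
push(70): heap contents = [12, 48, 70]
pop() → 12: heap contents = [48, 70]
push(50): heap contents = [48, 50, 70]
push(11): heap contents = [11, 48, 50, 70]
pop() → 11: heap contents = [48, 50, 70]
pop() → 48: heap contents = [50, 70]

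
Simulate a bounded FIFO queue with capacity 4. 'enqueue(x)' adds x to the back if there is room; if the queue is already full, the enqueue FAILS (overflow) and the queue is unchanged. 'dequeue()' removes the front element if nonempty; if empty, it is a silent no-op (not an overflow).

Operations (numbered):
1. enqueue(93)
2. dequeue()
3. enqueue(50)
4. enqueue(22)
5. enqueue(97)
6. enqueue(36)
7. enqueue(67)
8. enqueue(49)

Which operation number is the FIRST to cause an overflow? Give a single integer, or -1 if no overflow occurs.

Answer: 7

Derivation:
1. enqueue(93): size=1
2. dequeue(): size=0
3. enqueue(50): size=1
4. enqueue(22): size=2
5. enqueue(97): size=3
6. enqueue(36): size=4
7. enqueue(67): size=4=cap → OVERFLOW (fail)
8. enqueue(49): size=4=cap → OVERFLOW (fail)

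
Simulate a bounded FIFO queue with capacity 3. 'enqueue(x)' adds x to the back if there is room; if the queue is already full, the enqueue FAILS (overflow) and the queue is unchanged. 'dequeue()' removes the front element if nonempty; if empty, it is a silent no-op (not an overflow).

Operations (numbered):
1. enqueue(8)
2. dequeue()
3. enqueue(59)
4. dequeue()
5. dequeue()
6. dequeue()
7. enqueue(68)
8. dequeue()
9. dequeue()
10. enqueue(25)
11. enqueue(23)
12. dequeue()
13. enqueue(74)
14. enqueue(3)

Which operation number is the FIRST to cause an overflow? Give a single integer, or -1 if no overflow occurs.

Answer: -1

Derivation:
1. enqueue(8): size=1
2. dequeue(): size=0
3. enqueue(59): size=1
4. dequeue(): size=0
5. dequeue(): empty, no-op, size=0
6. dequeue(): empty, no-op, size=0
7. enqueue(68): size=1
8. dequeue(): size=0
9. dequeue(): empty, no-op, size=0
10. enqueue(25): size=1
11. enqueue(23): size=2
12. dequeue(): size=1
13. enqueue(74): size=2
14. enqueue(3): size=3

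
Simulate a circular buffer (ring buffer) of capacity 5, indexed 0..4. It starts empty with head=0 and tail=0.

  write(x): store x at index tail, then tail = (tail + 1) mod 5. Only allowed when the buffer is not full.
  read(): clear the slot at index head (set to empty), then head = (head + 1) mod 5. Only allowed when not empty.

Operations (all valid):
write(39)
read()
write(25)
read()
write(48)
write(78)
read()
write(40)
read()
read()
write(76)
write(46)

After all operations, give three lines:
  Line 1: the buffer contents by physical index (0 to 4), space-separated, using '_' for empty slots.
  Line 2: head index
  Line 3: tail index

Answer: 76 46 _ _ _
0
2

Derivation:
write(39): buf=[39 _ _ _ _], head=0, tail=1, size=1
read(): buf=[_ _ _ _ _], head=1, tail=1, size=0
write(25): buf=[_ 25 _ _ _], head=1, tail=2, size=1
read(): buf=[_ _ _ _ _], head=2, tail=2, size=0
write(48): buf=[_ _ 48 _ _], head=2, tail=3, size=1
write(78): buf=[_ _ 48 78 _], head=2, tail=4, size=2
read(): buf=[_ _ _ 78 _], head=3, tail=4, size=1
write(40): buf=[_ _ _ 78 40], head=3, tail=0, size=2
read(): buf=[_ _ _ _ 40], head=4, tail=0, size=1
read(): buf=[_ _ _ _ _], head=0, tail=0, size=0
write(76): buf=[76 _ _ _ _], head=0, tail=1, size=1
write(46): buf=[76 46 _ _ _], head=0, tail=2, size=2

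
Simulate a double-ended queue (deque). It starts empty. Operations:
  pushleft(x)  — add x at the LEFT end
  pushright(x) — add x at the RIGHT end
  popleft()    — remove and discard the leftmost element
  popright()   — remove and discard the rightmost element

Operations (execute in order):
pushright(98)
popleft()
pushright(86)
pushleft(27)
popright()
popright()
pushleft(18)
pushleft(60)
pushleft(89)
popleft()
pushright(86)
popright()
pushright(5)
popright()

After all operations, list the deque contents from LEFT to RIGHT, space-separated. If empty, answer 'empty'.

pushright(98): [98]
popleft(): []
pushright(86): [86]
pushleft(27): [27, 86]
popright(): [27]
popright(): []
pushleft(18): [18]
pushleft(60): [60, 18]
pushleft(89): [89, 60, 18]
popleft(): [60, 18]
pushright(86): [60, 18, 86]
popright(): [60, 18]
pushright(5): [60, 18, 5]
popright(): [60, 18]

Answer: 60 18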